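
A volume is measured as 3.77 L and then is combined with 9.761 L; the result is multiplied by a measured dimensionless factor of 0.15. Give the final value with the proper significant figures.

3.77 L + 9.761 L = 13.531 L; the sum is limited to 2 decimal places (4 s.f.).
Carrying full precision, 13.531 × 0.15 = 2.02965 L; 0.15 has 2 s.f., so the result keeps min(4, 2) = 2 s.f.
Rounded to 2 significant figures: 2.0 L.

2.0 L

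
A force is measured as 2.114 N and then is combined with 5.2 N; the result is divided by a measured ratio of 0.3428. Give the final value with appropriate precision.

21 N

2.114 N + 5.2 N = 7.314 N; the sum is limited to 1 decimal place (2 s.f.).
Carrying full precision, 7.314 ÷ 0.3428 = 21.3360560093… N; 0.3428 has 4 s.f., so the result keeps min(2, 4) = 2 s.f.
Rounded to 2 significant figures: 21 N.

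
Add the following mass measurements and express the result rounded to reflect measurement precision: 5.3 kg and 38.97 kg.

44.3 kg

5.3 kg + 38.97 kg = 44.27 kg.
Addition/subtraction keeps the fewest decimal places: 5.3 → 1 decimal place, 38.97 → 2 decimal places; limit is 1.
Rounded to 1 decimal place: 44.3 kg.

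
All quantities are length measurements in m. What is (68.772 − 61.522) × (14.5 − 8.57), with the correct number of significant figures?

68.772 − 61.522 = 7.250, limited to 3 d.p. → 4 s.f.; 14.5 − 8.57 = 5.93, limited to 1 d.p. → 2 s.f.
Carrying full precision, 7.250 × 5.93 = 42.9925; keep min(4, 2) = 2 s.f.
Rounded to 2 significant figures: 43 m².

43 m²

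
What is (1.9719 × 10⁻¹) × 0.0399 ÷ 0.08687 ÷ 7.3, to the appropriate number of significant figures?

0.012

(1.9719 × 10⁻¹) × 0.0399 ÷ 0.08687 ÷ 7.3 = 0.012406951972…
Multiplication/division keeps the fewest significant figures: 1.9719 × 10⁻¹ → 5 s.f., 0.0399 → 3 s.f., 0.08687 → 4 s.f., 7.3 → 2 s.f.; limit is 2.
Rounded to 2 significant figures: 0.012.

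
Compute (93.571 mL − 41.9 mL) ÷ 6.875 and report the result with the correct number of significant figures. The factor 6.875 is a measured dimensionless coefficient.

7.52 mL

93.571 mL − 41.9 mL = 51.671 mL; the difference is limited to 1 decimal place (3 s.f.).
Carrying full precision, 51.671 ÷ 6.875 = 7.51578181818… mL; 6.875 has 4 s.f., so the result keeps min(3, 4) = 3 s.f.
Rounded to 3 significant figures: 7.52 mL.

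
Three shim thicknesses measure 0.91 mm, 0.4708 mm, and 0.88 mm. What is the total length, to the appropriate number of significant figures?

2.26 mm

0.91 mm + 0.4708 mm + 0.88 mm = 2.2608 mm.
Addition/subtraction keeps the fewest decimal places: 0.91 → 2 decimal places, 0.4708 → 4 decimal places, 0.88 → 2 decimal places; limit is 2.
Rounded to 2 decimal places: 2.26 mm.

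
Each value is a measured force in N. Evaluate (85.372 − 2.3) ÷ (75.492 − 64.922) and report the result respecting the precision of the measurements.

7.86

85.372 − 2.3 = 83.072, limited to 1 d.p. → 3 s.f.; 75.492 − 64.922 = 10.570, limited to 3 d.p. → 5 s.f.
Carrying full precision, 83.072 ÷ 10.570 = 7.85922421949…; keep min(3, 5) = 3 s.f.
Rounded to 3 significant figures: 7.86.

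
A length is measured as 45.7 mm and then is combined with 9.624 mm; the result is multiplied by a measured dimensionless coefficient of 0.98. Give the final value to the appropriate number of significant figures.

45.7 mm + 9.624 mm = 55.324 mm; the sum is limited to 1 decimal place (3 s.f.).
Carrying full precision, 55.324 × 0.98 = 54.21752 mm; 0.98 has 2 s.f., so the result keeps min(3, 2) = 2 s.f.
Rounded to 2 significant figures: 54 mm.

54 mm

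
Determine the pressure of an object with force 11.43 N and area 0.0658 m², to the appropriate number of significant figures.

pressure = 11.43 N ÷ 0.0658 m² = 173.708206687… Pa.
11.43 has 4 significant figures; 0.0658 has 3.
Division/multiplication keeps the fewest: 3 significant figures.
Rounded: 174 Pa.

174 Pa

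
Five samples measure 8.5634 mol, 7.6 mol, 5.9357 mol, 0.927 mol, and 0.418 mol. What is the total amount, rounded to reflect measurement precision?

8.5634 mol + 7.6 mol + 5.9357 mol + 0.927 mol + 0.418 mol = 23.4441 mol.
Addition/subtraction keeps the fewest decimal places: 8.5634 → 4 decimal places, 7.6 → 1 decimal place, 5.9357 → 4 decimal places, 0.927 → 3 decimal places, 0.418 → 3 decimal places; limit is 1.
Rounded to 1 decimal place: 23.4 mol.

23.4 mol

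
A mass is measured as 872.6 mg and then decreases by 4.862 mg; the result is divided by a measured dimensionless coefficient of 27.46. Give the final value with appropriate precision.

31.60 mg

872.6 mg − 4.862 mg = 867.738 mg; the difference is limited to 1 decimal place (4 s.f.).
Carrying full precision, 867.738 ÷ 27.46 = 31.6000728332… mg; 27.46 has 4 s.f., so the result keeps min(4, 4) = 4 s.f.
Rounded to 4 significant figures: 31.60 mg.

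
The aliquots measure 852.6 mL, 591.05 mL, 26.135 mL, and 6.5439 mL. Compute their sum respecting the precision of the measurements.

1476.3 mL

852.6 mL + 591.05 mL + 26.135 mL + 6.5439 mL = 1476.3289 mL.
Addition/subtraction keeps the fewest decimal places: 852.6 → 1 decimal place, 591.05 → 2 decimal places, 26.135 → 3 decimal places, 6.5439 → 4 decimal places; limit is 1.
Rounded to 1 decimal place: 1476.3 mL.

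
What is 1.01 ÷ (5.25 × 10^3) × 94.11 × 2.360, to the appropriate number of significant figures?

0.0427

1.01 ÷ (5.25 × 10^3) × 94.11 × 2.360 = 0.0427277325714…
Multiplication/division keeps the fewest significant figures: 1.01 → 3 s.f., 5.25 × 10^3 → 3 s.f., 94.11 → 4 s.f., 2.360 → 4 s.f.; limit is 3.
Rounded to 3 significant figures: 0.0427.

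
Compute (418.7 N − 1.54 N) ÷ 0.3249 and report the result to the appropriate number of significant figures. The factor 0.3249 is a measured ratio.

1284 N

418.7 N − 1.54 N = 417.16 N; the difference is limited to 1 decimal place (4 s.f.).
Carrying full precision, 417.16 ÷ 0.3249 = 1283.96429671… N; 0.3249 has 4 s.f., so the result keeps min(4, 4) = 4 s.f.
Rounded to 4 significant figures: 1284 N.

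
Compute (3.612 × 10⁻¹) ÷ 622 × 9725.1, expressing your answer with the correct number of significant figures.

(3.612 × 10⁻¹) ÷ 622 × 9725.1 = 5.64743749196…
Multiplication/division keeps the fewest significant figures: 3.612 × 10⁻¹ → 4 s.f., 622 → 3 s.f., 9725.1 → 5 s.f.; limit is 3.
Rounded to 3 significant figures: 5.65.

5.65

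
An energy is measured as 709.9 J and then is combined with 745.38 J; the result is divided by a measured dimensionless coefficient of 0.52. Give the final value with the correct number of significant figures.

709.9 J + 745.38 J = 1455.28 J; the sum is limited to 1 decimal place (5 s.f.).
Carrying full precision, 1455.28 ÷ 0.52 = 2798.61538462… J; 0.52 has 2 s.f., so the result keeps min(5, 2) = 2 s.f.
Rounded to 2 significant figures: 2.8 × 10^3 J.

2.8 × 10^3 J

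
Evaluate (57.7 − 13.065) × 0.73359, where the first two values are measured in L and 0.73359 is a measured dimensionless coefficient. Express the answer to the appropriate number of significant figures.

57.7 L − 13.065 L = 44.635 L; the difference is limited to 1 decimal place (3 s.f.).
Carrying full precision, 44.635 × 0.73359 = 32.74378965 L; 0.73359 has 5 s.f., so the result keeps min(3, 5) = 3 s.f.
Rounded to 3 significant figures: 32.7 L.

32.7 L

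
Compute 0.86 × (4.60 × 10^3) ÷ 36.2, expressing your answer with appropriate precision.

1.1 × 10^2

0.86 × (4.60 × 10^3) ÷ 36.2 = 109.281767956…
Multiplication/division keeps the fewest significant figures: 0.86 → 2 s.f., 4.60 × 10^3 → 3 s.f., 36.2 → 3 s.f.; limit is 2.
Rounded to 2 significant figures: 1.1 × 10^2.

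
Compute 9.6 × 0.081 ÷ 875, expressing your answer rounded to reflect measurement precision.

8.9 × 10⁻⁴

9.6 × 0.081 ÷ 875 = 0.000888685714286…
Multiplication/division keeps the fewest significant figures: 9.6 → 2 s.f., 0.081 → 2 s.f., 875 → 3 s.f.; limit is 2.
Rounded to 2 significant figures: 8.9 × 10⁻⁴.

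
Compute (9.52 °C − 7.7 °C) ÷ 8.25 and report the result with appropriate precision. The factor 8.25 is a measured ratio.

9.52 °C − 7.7 °C = 1.82 °C; the difference is limited to 1 decimal place (2 s.f.).
Carrying full precision, 1.82 ÷ 8.25 = 0.220606060606… °C; 8.25 has 3 s.f., so the result keeps min(2, 3) = 2 s.f.
Rounded to 2 significant figures: 0.22 °C.

0.22 °C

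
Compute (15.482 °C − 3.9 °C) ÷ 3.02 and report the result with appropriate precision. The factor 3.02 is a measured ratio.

15.482 °C − 3.9 °C = 11.582 °C; the difference is limited to 1 decimal place (3 s.f.).
Carrying full precision, 11.582 ÷ 3.02 = 3.83509933775… °C; 3.02 has 3 s.f., so the result keeps min(3, 3) = 3 s.f.
Rounded to 3 significant figures: 3.84 °C.

3.84 °C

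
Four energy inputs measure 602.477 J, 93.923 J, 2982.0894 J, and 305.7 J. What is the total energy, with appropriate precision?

602.477 J + 93.923 J + 2982.0894 J + 305.7 J = 3984.1894 J.
Addition/subtraction keeps the fewest decimal places: 602.477 → 3 decimal places, 93.923 → 3 decimal places, 2982.0894 → 4 decimal places, 305.7 → 1 decimal place; limit is 1.
Rounded to 1 decimal place: 3984.2 J.

3984.2 J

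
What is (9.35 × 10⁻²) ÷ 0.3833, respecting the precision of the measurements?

0.244

(9.35 × 10⁻²) ÷ 0.3833 = 0.243934255153…
Multiplication/division keeps the fewest significant figures: 9.35 × 10⁻² → 3 s.f., 0.3833 → 4 s.f.; limit is 3.
Rounded to 3 significant figures: 0.244.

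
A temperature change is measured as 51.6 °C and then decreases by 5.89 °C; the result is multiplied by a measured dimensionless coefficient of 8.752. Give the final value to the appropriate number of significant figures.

51.6 °C − 5.89 °C = 45.71 °C; the difference is limited to 1 decimal place (3 s.f.).
Carrying full precision, 45.71 × 8.752 = 400.05392 °C; 8.752 has 4 s.f., so the result keeps min(3, 4) = 3 s.f.
Rounded to 3 significant figures: 4.00 × 10^2 °C.

4.00 × 10^2 °C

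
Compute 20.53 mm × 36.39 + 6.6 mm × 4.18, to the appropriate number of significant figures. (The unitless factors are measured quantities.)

775 mm

20.53 × 36.39 = 747.0867 → 747.1 mm (4 s.f., last digit at the 10^-1 place).
6.6 × 4.18 = 27.588 → 28 mm (2 s.f., last digit at the 10^0 place).
Sum: 774.6747 mm; keep the coarser place, 10^0.
Result: 775 mm.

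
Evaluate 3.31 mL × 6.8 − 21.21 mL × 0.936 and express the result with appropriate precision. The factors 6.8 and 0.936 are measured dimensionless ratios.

3 mL

3.31 × 6.8 = 22.508 → 23 mL (2 s.f., last digit at the 10^0 place).
21.21 × 0.936 = 19.85256 → 19.9 mL (3 s.f., last digit at the 10^-1 place).
Difference: 2.65544 mL; keep the coarser place, 10^0.
Result: 3 mL.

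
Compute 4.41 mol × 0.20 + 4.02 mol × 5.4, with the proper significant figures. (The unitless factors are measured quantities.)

4.41 × 0.20 = 0.882 → 0.88 mol (2 s.f., last digit at the 10^-2 place).
4.02 × 5.4 = 21.708 → 22 mol (2 s.f., last digit at the 10^0 place).
Sum: 22.59 mol; keep the coarser place, 10^0.
Result: 23 mol.

23 mol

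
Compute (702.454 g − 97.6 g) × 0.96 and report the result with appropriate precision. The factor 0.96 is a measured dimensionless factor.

5.8 × 10² g

702.454 g − 97.6 g = 604.854 g; the difference is limited to 1 decimal place (4 s.f.).
Carrying full precision, 604.854 × 0.96 = 580.65984 g; 0.96 has 2 s.f., so the result keeps min(4, 2) = 2 s.f.
Rounded to 2 significant figures: 5.8 × 10² g.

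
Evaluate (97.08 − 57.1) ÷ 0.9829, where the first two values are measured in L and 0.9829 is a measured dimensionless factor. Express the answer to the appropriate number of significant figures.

97.08 L − 57.1 L = 39.98 L; the difference is limited to 1 decimal place (3 s.f.).
Carrying full precision, 39.98 ÷ 0.9829 = 40.6755519381… L; 0.9829 has 4 s.f., so the result keeps min(3, 4) = 3 s.f.
Rounded to 3 significant figures: 40.7 L.

40.7 L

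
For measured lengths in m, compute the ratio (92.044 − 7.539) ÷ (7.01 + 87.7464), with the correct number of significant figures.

92.044 − 7.539 = 84.505, limited to 3 d.p. → 5 s.f.; 7.01 + 87.7464 = 94.7564, limited to 2 d.p. → 4 s.f.
Carrying full precision, 84.505 ÷ 94.7564 = 0.89181311236…; keep min(5, 4) = 4 s.f.
Rounded to 4 significant figures: 0.8918.

0.8918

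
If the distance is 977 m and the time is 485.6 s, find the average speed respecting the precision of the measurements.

2.01 m/s

average speed = 977 m ÷ 485.6 s = 2.01194398682… m/s.
977 has 3 significant figures; 485.6 has 4.
Division/multiplication keeps the fewest: 3 significant figures.
Rounded: 2.01 m/s.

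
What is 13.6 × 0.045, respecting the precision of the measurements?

0.61

13.6 × 0.045 = 0.612
Multiplication/division keeps the fewest significant figures: 13.6 → 3 s.f., 0.045 → 2 s.f.; limit is 2.
Rounded to 2 significant figures: 0.61.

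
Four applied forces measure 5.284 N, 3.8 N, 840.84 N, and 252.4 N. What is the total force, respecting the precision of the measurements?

5.284 N + 3.8 N + 840.84 N + 252.4 N = 1102.324 N.
Addition/subtraction keeps the fewest decimal places: 5.284 → 3 decimal places, 3.8 → 1 decimal place, 840.84 → 2 decimal places, 252.4 → 1 decimal place; limit is 1.
Rounded to 1 decimal place: 1102.3 N.

1102.3 N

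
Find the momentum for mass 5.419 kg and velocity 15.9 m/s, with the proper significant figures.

86.2 kg·m/s

momentum = 5.419 kg × 15.9 m/s = 86.1621 kg·m/s.
5.419 has 4 significant figures; 15.9 has 3.
Division/multiplication keeps the fewest: 3 significant figures.
Rounded: 86.2 kg·m/s.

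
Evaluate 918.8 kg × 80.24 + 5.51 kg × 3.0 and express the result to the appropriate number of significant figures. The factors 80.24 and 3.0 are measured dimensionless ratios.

918.8 × 80.24 = 73724.512 → 7.372 × 10^4 kg (4 s.f., last digit at the 10^1 place).
5.51 × 3.0 = 16.53 → 17 kg (2 s.f., last digit at the 10^0 place).
Sum: 73741.042 kg; keep the coarser place, 10^1.
Result: 7.374 × 10^4 kg.

7.374 × 10^4 kg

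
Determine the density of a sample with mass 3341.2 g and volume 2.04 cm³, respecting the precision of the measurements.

1.64 × 10³ g/cm³

density = 3341.2 g ÷ 2.04 cm³ = 1637.84313725… g/cm³.
3341.2 has 5 significant figures; 2.04 has 3.
Division/multiplication keeps the fewest: 3 significant figures.
Rounded: 1.64 × 10³ g/cm³.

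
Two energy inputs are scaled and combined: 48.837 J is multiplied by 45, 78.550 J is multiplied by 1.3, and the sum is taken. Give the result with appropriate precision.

2.3 × 10^3 J

48.837 × 45 = 2197.665 → 2.2 × 10^3 J (2 s.f., last digit at the 10^2 place).
78.550 × 1.3 = 102.115 → 1.0 × 10^2 J (2 s.f., last digit at the 10^1 place).
Sum: 2299.78 J; keep the coarser place, 10^2.
Result: 2.3 × 10^3 J.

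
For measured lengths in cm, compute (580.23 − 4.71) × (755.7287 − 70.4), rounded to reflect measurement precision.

580.23 − 4.71 = 575.52, limited to 2 d.p. → 5 s.f.; 755.7287 − 70.4 = 685.3287, limited to 1 d.p. → 4 s.f.
Carrying full precision, 575.52 × 685.3287 = 394420.373424; keep min(5, 4) = 4 s.f.
Rounded to 4 significant figures: 3.944 × 10⁵ cm².

3.944 × 10⁵ cm²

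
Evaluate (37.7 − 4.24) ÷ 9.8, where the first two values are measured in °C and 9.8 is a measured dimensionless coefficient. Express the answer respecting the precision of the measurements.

37.7 °C − 4.24 °C = 33.46 °C; the difference is limited to 1 decimal place (3 s.f.).
Carrying full precision, 33.46 ÷ 9.8 = 3.41428571429… °C; 9.8 has 2 s.f., so the result keeps min(3, 2) = 2 s.f.
Rounded to 2 significant figures: 3.4 °C.

3.4 °C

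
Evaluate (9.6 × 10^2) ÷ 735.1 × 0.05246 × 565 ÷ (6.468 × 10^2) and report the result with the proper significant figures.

0.060

(9.6 × 10^2) ÷ 735.1 × 0.05246 × 565 ÷ (6.468 × 10^2) = 0.0598455045935…
Multiplication/division keeps the fewest significant figures: 9.6 × 10^2 → 2 s.f., 735.1 → 4 s.f., 0.05246 → 4 s.f., 565 → 3 s.f., 6.468 × 10^2 → 4 s.f.; limit is 2.
Rounded to 2 significant figures: 0.060.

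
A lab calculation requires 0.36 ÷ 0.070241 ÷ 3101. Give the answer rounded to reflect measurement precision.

0.0017

0.36 ÷ 0.070241 ÷ 3101 = 0.00165276097095…
Multiplication/division keeps the fewest significant figures: 0.36 → 2 s.f., 0.070241 → 5 s.f., 3101 → 4 s.f.; limit is 2.
Rounded to 2 significant figures: 0.0017.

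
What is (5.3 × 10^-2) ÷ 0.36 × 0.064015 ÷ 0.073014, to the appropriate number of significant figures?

(5.3 × 10^-2) ÷ 0.36 × 0.064015 ÷ 0.073014 = 0.129077033933…
Multiplication/division keeps the fewest significant figures: 5.3 × 10^-2 → 2 s.f., 0.36 → 2 s.f., 0.064015 → 5 s.f., 0.073014 → 5 s.f.; limit is 2.
Rounded to 2 significant figures: 0.13.

0.13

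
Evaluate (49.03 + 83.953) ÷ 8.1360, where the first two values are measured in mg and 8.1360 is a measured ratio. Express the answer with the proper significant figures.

16.345 mg

49.03 mg + 83.953 mg = 132.983 mg; the sum is limited to 2 decimal places (5 s.f.).
Carrying full precision, 132.983 ÷ 8.1360 = 16.3450098328… mg; 8.1360 has 5 s.f., so the result keeps min(5, 5) = 5 s.f.
Rounded to 5 significant figures: 16.345 mg.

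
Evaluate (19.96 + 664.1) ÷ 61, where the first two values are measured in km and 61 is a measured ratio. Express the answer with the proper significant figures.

19.96 km + 664.1 km = 684.06 km; the sum is limited to 1 decimal place (4 s.f.).
Carrying full precision, 684.06 ÷ 61 = 11.2140983607… km; 61 has 2 s.f., so the result keeps min(4, 2) = 2 s.f.
Rounded to 2 significant figures: 11 km.

11 km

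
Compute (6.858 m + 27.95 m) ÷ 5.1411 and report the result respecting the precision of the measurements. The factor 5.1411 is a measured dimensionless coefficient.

6.771 m

6.858 m + 27.95 m = 34.808 m; the sum is limited to 2 decimal places (4 s.f.).
Carrying full precision, 34.808 ÷ 5.1411 = 6.77053548851… m; 5.1411 has 5 s.f., so the result keeps min(4, 5) = 4 s.f.
Rounded to 4 significant figures: 6.771 m.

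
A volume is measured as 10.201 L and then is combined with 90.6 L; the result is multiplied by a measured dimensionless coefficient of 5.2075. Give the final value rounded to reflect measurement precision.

524.9 L

10.201 L + 90.6 L = 100.801 L; the sum is limited to 1 decimal place (4 s.f.).
Carrying full precision, 100.801 × 5.2075 = 524.9212075 L; 5.2075 has 5 s.f., so the result keeps min(4, 5) = 4 s.f.
Rounded to 4 significant figures: 524.9 L.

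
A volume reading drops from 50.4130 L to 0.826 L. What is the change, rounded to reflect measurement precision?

49.587 L

50.4130 L − 0.826 L = 49.5870 L.
Addition/subtraction keeps the fewest decimal places: 50.4130 → 4 decimal places, 0.826 → 3 decimal places; limit is 3.
Rounded to 3 decimal places: 49.587 L.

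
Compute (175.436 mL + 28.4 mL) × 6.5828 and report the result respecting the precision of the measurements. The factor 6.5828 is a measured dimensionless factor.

1342 mL

175.436 mL + 28.4 mL = 203.836 mL; the sum is limited to 1 decimal place (4 s.f.).
Carrying full precision, 203.836 × 6.5828 = 1341.8116208 mL; 6.5828 has 5 s.f., so the result keeps min(4, 5) = 4 s.f.
Rounded to 4 significant figures: 1342 mL.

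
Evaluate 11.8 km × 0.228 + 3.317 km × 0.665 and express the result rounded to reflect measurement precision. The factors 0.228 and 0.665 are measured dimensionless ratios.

4.90 km

11.8 × 0.228 = 2.6904 → 2.69 km (3 s.f., last digit at the 10^-2 place).
3.317 × 0.665 = 2.205805 → 2.21 km (3 s.f., last digit at the 10^-2 place).
Sum: 4.896205 km; keep the coarser place, 10^-2.
Result: 4.90 km.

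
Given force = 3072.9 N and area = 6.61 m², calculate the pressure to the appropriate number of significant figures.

465 Pa

pressure = 3072.9 N ÷ 6.61 m² = 464.886535552… Pa.
3072.9 has 5 significant figures; 6.61 has 3.
Division/multiplication keeps the fewest: 3 significant figures.
Rounded: 465 Pa.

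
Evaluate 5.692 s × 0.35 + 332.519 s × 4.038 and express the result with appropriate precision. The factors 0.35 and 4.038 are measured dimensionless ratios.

5.692 × 0.35 = 1.9922 → 2.0 s (2 s.f., last digit at the 10^-1 place).
332.519 × 4.038 = 1342.711722 → 1343 s (4 s.f., last digit at the 10^0 place).
Sum: 1344.703922 s; keep the coarser place, 10^0.
Result: 1345 s.

1345 s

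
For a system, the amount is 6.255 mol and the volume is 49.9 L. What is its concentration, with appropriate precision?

concentration = 6.255 mol ÷ 49.9 L = 0.125350701403… mol/L.
6.255 has 4 significant figures; 49.9 has 3.
Division/multiplication keeps the fewest: 3 significant figures.
Rounded: 0.125 mol/L.

0.125 mol/L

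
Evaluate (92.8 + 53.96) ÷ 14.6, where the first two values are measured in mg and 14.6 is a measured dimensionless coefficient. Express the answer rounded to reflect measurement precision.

92.8 mg + 53.96 mg = 146.76 mg; the sum is limited to 1 decimal place (4 s.f.).
Carrying full precision, 146.76 ÷ 14.6 = 10.0520547945… mg; 14.6 has 3 s.f., so the result keeps min(4, 3) = 3 s.f.
Rounded to 3 significant figures: 10.1 mg.

10.1 mg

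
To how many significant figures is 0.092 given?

0.092: leading zeros are not significant.

2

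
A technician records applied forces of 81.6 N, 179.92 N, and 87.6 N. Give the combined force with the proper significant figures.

81.6 N + 179.92 N + 87.6 N = 349.12 N.
Addition/subtraction keeps the fewest decimal places: 81.6 → 1 decimal place, 179.92 → 2 decimal places, 87.6 → 1 decimal place; limit is 1.
Rounded to 1 decimal place: 349.1 N.

349.1 N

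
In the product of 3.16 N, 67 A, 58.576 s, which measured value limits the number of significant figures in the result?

3.16 N → 3 s.f.; 67 A → 2 s.f.; 58.576 s → 5 s.f.
The fewest is 2 significant figures, from 67 A.

67 A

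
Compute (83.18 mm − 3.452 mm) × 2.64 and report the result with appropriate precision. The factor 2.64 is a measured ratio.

83.18 mm − 3.452 mm = 79.728 mm; the difference is limited to 2 decimal places (4 s.f.).
Carrying full precision, 79.728 × 2.64 = 210.48192 mm; 2.64 has 3 s.f., so the result keeps min(4, 3) = 3 s.f.
Rounded to 3 significant figures: 2.10 × 10^2 mm.

2.10 × 10^2 mm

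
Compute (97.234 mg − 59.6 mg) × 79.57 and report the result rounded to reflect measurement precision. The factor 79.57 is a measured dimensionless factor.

2.99 × 10^3 mg

97.234 mg − 59.6 mg = 37.634 mg; the difference is limited to 1 decimal place (3 s.f.).
Carrying full precision, 37.634 × 79.57 = 2994.53738 mg; 79.57 has 4 s.f., so the result keeps min(3, 4) = 3 s.f.
Rounded to 3 significant figures: 2.99 × 10^3 mg.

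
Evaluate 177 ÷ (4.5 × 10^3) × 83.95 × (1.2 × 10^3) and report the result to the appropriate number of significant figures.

177 ÷ (4.5 × 10^3) × 83.95 × (1.2 × 10^3) = 3962.44
Multiplication/division keeps the fewest significant figures: 177 → 3 s.f., 4.5 × 10^3 → 2 s.f., 83.95 → 4 s.f., 1.2 × 10^3 → 2 s.f.; limit is 2.
Rounded to 2 significant figures: 4.0 × 10^3.

4.0 × 10^3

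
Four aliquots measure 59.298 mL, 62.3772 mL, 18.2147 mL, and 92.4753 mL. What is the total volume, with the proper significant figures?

59.298 mL + 62.3772 mL + 18.2147 mL + 92.4753 mL = 232.3652 mL.
Addition/subtraction keeps the fewest decimal places: 59.298 → 3 decimal places, 62.3772 → 4 decimal places, 18.2147 → 4 decimal places, 92.4753 → 4 decimal places; limit is 3.
Rounded to 3 decimal places: 232.365 mL.

232.365 mL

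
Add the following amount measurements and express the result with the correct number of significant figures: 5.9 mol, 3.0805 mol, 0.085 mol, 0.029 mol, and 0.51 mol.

5.9 mol + 3.0805 mol + 0.085 mol + 0.029 mol + 0.51 mol = 9.6045 mol.
Addition/subtraction keeps the fewest decimal places: 5.9 → 1 decimal place, 3.0805 → 4 decimal places, 0.085 → 3 decimal places, 0.029 → 3 decimal places, 0.51 → 2 decimal places; limit is 1.
Rounded to 1 decimal place: 9.6 mol.

9.6 mol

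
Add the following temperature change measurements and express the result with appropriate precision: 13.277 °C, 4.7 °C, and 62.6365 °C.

13.277 °C + 4.7 °C + 62.6365 °C = 80.6135 °C.
Addition/subtraction keeps the fewest decimal places: 13.277 → 3 decimal places, 4.7 → 1 decimal place, 62.6365 → 4 decimal places; limit is 1.
Rounded to 1 decimal place: 80.6 °C.

80.6 °C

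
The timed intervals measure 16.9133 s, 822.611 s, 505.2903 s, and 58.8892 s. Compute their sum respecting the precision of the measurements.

1.403704 × 10³ s

16.9133 s + 822.611 s + 505.2903 s + 58.8892 s = 1403.7038 s.
Addition/subtraction keeps the fewest decimal places: 16.9133 → 4 decimal places, 822.611 → 3 decimal places, 505.2903 → 4 decimal places, 58.8892 → 4 decimal places; limit is 3.
Rounded to 3 decimal places: 1.403704 × 10³ s.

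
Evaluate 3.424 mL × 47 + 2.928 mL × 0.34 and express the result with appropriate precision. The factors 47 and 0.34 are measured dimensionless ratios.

1.6 × 10^2 mL

3.424 × 47 = 160.928 → 1.6 × 10^2 mL (2 s.f., last digit at the 10^1 place).
2.928 × 0.34 = 0.99552 → 1.0 mL (2 s.f., last digit at the 10^-1 place).
Sum: 161.92352 mL; keep the coarser place, 10^1.
Result: 1.6 × 10^2 mL.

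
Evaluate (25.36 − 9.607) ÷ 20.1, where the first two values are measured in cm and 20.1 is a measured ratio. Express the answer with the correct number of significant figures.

25.36 cm − 9.607 cm = 15.753 cm; the difference is limited to 2 decimal places (4 s.f.).
Carrying full precision, 15.753 ÷ 20.1 = 0.783731343284… cm; 20.1 has 3 s.f., so the result keeps min(4, 3) = 3 s.f.
Rounded to 3 significant figures: 0.784 cm.

0.784 cm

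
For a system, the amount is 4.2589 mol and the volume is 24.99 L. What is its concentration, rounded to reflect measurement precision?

0.1704 mol/L

concentration = 4.2589 mol ÷ 24.99 L = 0.170424169668… mol/L.
4.2589 has 5 significant figures; 24.99 has 4.
Division/multiplication keeps the fewest: 4 significant figures.
Rounded: 0.1704 mol/L.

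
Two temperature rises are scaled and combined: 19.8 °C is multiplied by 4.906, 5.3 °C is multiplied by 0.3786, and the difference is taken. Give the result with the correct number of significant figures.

95.1 °C

19.8 × 4.906 = 97.1388 → 97.1 °C (3 s.f., last digit at the 10^-1 place).
5.3 × 0.3786 = 2.00658 → 2.0 °C (2 s.f., last digit at the 10^-1 place).
Difference: 95.13222 °C; keep the coarser place, 10^-1.
Result: 95.1 °C.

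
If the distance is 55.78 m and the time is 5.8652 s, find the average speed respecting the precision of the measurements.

average speed = 55.78 m ÷ 5.8652 s = 9.51033212849… m/s.
55.78 has 4 significant figures; 5.8652 has 5.
Division/multiplication keeps the fewest: 4 significant figures.
Rounded: 9.510 m/s.

9.510 m/s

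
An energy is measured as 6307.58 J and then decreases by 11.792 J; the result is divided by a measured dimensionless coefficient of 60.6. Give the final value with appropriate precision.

6307.58 J − 11.792 J = 6295.788 J; the difference is limited to 2 decimal places (6 s.f.).
Carrying full precision, 6295.788 ÷ 60.6 = 103.890891089… J; 60.6 has 3 s.f., so the result keeps min(6, 3) = 3 s.f.
Rounded to 3 significant figures: 1.04 × 10² J.

1.04 × 10² J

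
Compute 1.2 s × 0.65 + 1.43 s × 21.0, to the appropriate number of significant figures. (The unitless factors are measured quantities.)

1.2 × 0.65 = 0.78 → 0.78 s (2 s.f., last digit at the 10^-2 place).
1.43 × 21.0 = 30.03 → 30.0 s (3 s.f., last digit at the 10^-1 place).
Sum: 30.81 s; keep the coarser place, 10^-1.
Result: 30.8 s.

30.8 s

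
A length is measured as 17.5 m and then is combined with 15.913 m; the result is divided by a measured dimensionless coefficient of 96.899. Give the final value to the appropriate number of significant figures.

17.5 m + 15.913 m = 33.413 m; the sum is limited to 1 decimal place (3 s.f.).
Carrying full precision, 33.413 ÷ 96.899 = 0.344822959989… m; 96.899 has 5 s.f., so the result keeps min(3, 5) = 3 s.f.
Rounded to 3 significant figures: 0.345 m.

0.345 m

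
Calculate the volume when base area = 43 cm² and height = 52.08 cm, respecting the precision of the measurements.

volume = 43 cm² × 52.08 cm = 2239.44 cm³.
43 has 2 significant figures; 52.08 has 4.
Division/multiplication keeps the fewest: 2 significant figures.
Rounded: 2.2 × 10³ cm³.

2.2 × 10³ cm³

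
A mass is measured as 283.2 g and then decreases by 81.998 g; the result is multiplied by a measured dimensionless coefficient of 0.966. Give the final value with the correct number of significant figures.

283.2 g − 81.998 g = 201.202 g; the difference is limited to 1 decimal place (4 s.f.).
Carrying full precision, 201.202 × 0.966 = 194.361132 g; 0.966 has 3 s.f., so the result keeps min(4, 3) = 3 s.f.
Rounded to 3 significant figures: 194 g.

194 g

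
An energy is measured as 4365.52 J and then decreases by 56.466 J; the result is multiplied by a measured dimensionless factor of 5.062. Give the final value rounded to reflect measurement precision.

2.181 × 10⁴ J

4365.52 J − 56.466 J = 4309.054 J; the difference is limited to 2 decimal places (6 s.f.).
Carrying full precision, 4309.054 × 5.062 = 21812.431348 J; 5.062 has 4 s.f., so the result keeps min(6, 4) = 4 s.f.
Rounded to 4 significant figures: 2.181 × 10⁴ J.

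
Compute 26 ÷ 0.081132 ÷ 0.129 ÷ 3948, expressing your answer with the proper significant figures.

26 ÷ 0.081132 ÷ 0.129 ÷ 3948 = 0.629237086753…
Multiplication/division keeps the fewest significant figures: 26 → 2 s.f., 0.081132 → 5 s.f., 0.129 → 3 s.f., 3948 → 4 s.f.; limit is 2.
Rounded to 2 significant figures: 0.63.

0.63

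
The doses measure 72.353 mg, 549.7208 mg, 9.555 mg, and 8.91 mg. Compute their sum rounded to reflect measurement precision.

72.353 mg + 549.7208 mg + 9.555 mg + 8.91 mg = 640.5388 mg.
Addition/subtraction keeps the fewest decimal places: 72.353 → 3 decimal places, 549.7208 → 4 decimal places, 9.555 → 3 decimal places, 8.91 → 2 decimal places; limit is 2.
Rounded to 2 decimal places: 640.54 mg.

640.54 mg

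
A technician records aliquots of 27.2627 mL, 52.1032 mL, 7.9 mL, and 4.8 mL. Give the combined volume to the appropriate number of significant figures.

92.1 mL

27.2627 mL + 52.1032 mL + 7.9 mL + 4.8 mL = 92.0659 mL.
Addition/subtraction keeps the fewest decimal places: 27.2627 → 4 decimal places, 52.1032 → 4 decimal places, 7.9 → 1 decimal place, 4.8 → 1 decimal place; limit is 1.
Rounded to 1 decimal place: 92.1 mL.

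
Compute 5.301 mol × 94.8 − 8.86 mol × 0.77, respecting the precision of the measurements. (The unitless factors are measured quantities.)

496 mol

5.301 × 94.8 = 502.5348 → 5.03 × 10² mol (3 s.f., last digit at the 10^0 place).
8.86 × 0.77 = 6.8222 → 6.8 mol (2 s.f., last digit at the 10^-1 place).
Difference: 495.7126 mol; keep the coarser place, 10^0.
Result: 496 mol.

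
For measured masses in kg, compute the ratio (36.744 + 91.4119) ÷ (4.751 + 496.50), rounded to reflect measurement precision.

0.25567

36.744 + 91.4119 = 128.1559, limited to 3 d.p. → 6 s.f.; 4.751 + 496.50 = 501.251, limited to 2 d.p. → 5 s.f.
Carrying full precision, 128.1559 ÷ 501.251 = 0.255672108385…; keep min(6, 5) = 5 s.f.
Rounded to 5 significant figures: 0.25567.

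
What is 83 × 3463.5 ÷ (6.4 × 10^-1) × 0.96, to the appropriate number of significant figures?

83 × 3463.5 ÷ (6.4 × 10^-1) × 0.96 = 431205.75
Multiplication/division keeps the fewest significant figures: 83 → 2 s.f., 3463.5 → 5 s.f., 6.4 × 10^-1 → 2 s.f., 0.96 → 2 s.f.; limit is 2.
Rounded to 2 significant figures: 4.3 × 10^5.

4.3 × 10^5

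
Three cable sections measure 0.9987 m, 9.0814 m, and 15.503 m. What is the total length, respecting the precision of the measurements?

25.583 m

0.9987 m + 9.0814 m + 15.503 m = 25.5831 m.
Addition/subtraction keeps the fewest decimal places: 0.9987 → 4 decimal places, 9.0814 → 4 decimal places, 15.503 → 3 decimal places; limit is 3.
Rounded to 3 decimal places: 25.583 m.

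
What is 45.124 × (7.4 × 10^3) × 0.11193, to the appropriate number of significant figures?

45.124 × (7.4 × 10^3) × 0.11193 = 37375.396968
Multiplication/division keeps the fewest significant figures: 45.124 → 5 s.f., 7.4 × 10^3 → 2 s.f., 0.11193 → 5 s.f.; limit is 2.
Rounded to 2 significant figures: 3.7 × 10^4.

3.7 × 10^4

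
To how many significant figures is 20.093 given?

5

20.093: zeros between nonzero digits are significant.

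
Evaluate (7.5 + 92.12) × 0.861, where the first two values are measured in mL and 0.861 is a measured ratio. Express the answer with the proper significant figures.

85.8 mL

7.5 mL + 92.12 mL = 99.62 mL; the sum is limited to 1 decimal place (3 s.f.).
Carrying full precision, 99.62 × 0.861 = 85.77282 mL; 0.861 has 3 s.f., so the result keeps min(3, 3) = 3 s.f.
Rounded to 3 significant figures: 85.8 mL.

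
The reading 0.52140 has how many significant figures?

0.52140: leading zeros are not significant; trailing zeros after a decimal point are significant.

5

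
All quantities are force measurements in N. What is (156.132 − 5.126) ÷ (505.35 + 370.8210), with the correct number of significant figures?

156.132 − 5.126 = 151.006, limited to 3 d.p. → 6 s.f.; 505.35 + 370.8210 = 876.1710, limited to 2 d.p. → 5 s.f.
Carrying full precision, 151.006 ÷ 876.1710 = 0.172347635336…; keep min(6, 5) = 5 s.f.
Rounded to 5 significant figures: 0.17235.

0.17235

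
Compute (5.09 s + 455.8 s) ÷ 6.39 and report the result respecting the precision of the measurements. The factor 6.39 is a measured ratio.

5.09 s + 455.8 s = 460.89 s; the sum is limited to 1 decimal place (4 s.f.).
Carrying full precision, 460.89 ÷ 6.39 = 72.1267605634… s; 6.39 has 3 s.f., so the result keeps min(4, 3) = 3 s.f.
Rounded to 3 significant figures: 72.1 s.

72.1 s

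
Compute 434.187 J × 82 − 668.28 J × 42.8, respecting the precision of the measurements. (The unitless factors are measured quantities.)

7 × 10³ J

434.187 × 82 = 35603.334 → 3.6 × 10⁴ J (2 s.f., last digit at the 10^3 place).
668.28 × 42.8 = 28602.384 → 2.86 × 10⁴ J (3 s.f., last digit at the 10^2 place).
Difference: 7000.95 J; keep the coarser place, 10^3.
Result: 7 × 10³ J.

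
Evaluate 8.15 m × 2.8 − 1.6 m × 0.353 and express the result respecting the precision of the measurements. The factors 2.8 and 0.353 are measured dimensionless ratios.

8.15 × 2.8 = 22.82 → 23 m (2 s.f., last digit at the 10^0 place).
1.6 × 0.353 = 0.5648 → 0.56 m (2 s.f., last digit at the 10^-2 place).
Difference: 22.2552 m; keep the coarser place, 10^0.
Result: 22 m.

22 m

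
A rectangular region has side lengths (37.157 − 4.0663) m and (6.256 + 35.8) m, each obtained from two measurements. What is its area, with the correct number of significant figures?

37.157 − 4.0663 = 33.0907, limited to 3 d.p. → 5 s.f.; 6.256 + 35.8 = 42.056, limited to 1 d.p. → 3 s.f.
Carrying full precision, 33.0907 × 42.056 = 1391.6624792; keep min(5, 3) = 3 s.f.
Rounded to 3 significant figures: 1.39 × 10^3 m².

1.39 × 10^3 m²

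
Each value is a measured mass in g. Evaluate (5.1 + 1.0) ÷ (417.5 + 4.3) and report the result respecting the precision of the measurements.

0.014

5.1 + 1.0 = 6.1, limited to 1 d.p. → 2 s.f.; 417.5 + 4.3 = 421.8, limited to 1 d.p. → 4 s.f.
Carrying full precision, 6.1 ÷ 421.8 = 0.0144618302513…; keep min(2, 4) = 2 s.f.
Rounded to 2 significant figures: 0.014.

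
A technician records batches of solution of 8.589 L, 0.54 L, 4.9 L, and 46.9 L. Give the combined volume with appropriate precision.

60.9 L

8.589 L + 0.54 L + 4.9 L + 46.9 L = 60.929 L.
Addition/subtraction keeps the fewest decimal places: 8.589 → 3 decimal places, 0.54 → 2 decimal places, 4.9 → 1 decimal place, 46.9 → 1 decimal place; limit is 1.
Rounded to 1 decimal place: 60.9 L.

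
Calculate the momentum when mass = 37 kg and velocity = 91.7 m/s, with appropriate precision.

3.4 × 10³ kg·m/s

momentum = 37 kg × 91.7 m/s = 3392.9 kg·m/s.
37 has 2 significant figures; 91.7 has 3.
Division/multiplication keeps the fewest: 2 significant figures.
Rounded: 3.4 × 10³ kg·m/s.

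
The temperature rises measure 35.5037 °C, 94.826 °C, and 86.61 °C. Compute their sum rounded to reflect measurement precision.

35.5037 °C + 94.826 °C + 86.61 °C = 216.9397 °C.
Addition/subtraction keeps the fewest decimal places: 35.5037 → 4 decimal places, 94.826 → 3 decimal places, 86.61 → 2 decimal places; limit is 2.
Rounded to 2 decimal places: 216.94 °C.

216.94 °C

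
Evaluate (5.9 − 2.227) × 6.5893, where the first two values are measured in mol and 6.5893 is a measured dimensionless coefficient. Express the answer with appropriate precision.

5.9 mol − 2.227 mol = 3.673 mol; the difference is limited to 1 decimal place (2 s.f.).
Carrying full precision, 3.673 × 6.5893 = 24.2024989 mol; 6.5893 has 5 s.f., so the result keeps min(2, 5) = 2 s.f.
Rounded to 2 significant figures: 24 mol.

24 mol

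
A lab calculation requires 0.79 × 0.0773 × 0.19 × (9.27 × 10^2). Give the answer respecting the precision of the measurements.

11

0.79 × 0.0773 × 0.19 × (9.27 × 10^2) = 10.75573071
Multiplication/division keeps the fewest significant figures: 0.79 → 2 s.f., 0.0773 → 3 s.f., 0.19 → 2 s.f., 9.27 × 10^2 → 3 s.f.; limit is 2.
Rounded to 2 significant figures: 11.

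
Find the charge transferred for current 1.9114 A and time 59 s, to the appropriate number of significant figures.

1.1 × 10^2 C

charge transferred = 1.9114 A × 59 s = 112.7726 C.
1.9114 has 5 significant figures; 59 has 2.
Division/multiplication keeps the fewest: 2 significant figures.
Rounded: 1.1 × 10^2 C.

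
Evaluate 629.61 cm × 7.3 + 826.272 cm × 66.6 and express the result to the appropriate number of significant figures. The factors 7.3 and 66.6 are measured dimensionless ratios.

629.61 × 7.3 = 4596.153 → 4.6 × 10^3 cm (2 s.f., last digit at the 10^2 place).
826.272 × 66.6 = 55029.7152 → 5.50 × 10^4 cm (3 s.f., last digit at the 10^2 place).
Sum: 59625.8682 cm; keep the coarser place, 10^2.
Result: 5.96 × 10^4 cm.

5.96 × 10^4 cm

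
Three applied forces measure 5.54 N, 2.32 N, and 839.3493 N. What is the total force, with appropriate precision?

5.54 N + 2.32 N + 839.3493 N = 847.2093 N.
Addition/subtraction keeps the fewest decimal places: 5.54 → 2 decimal places, 2.32 → 2 decimal places, 839.3493 → 4 decimal places; limit is 2.
Rounded to 2 decimal places: 847.21 N.

847.21 N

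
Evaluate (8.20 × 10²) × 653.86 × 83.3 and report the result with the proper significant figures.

(8.20 × 10²) × 653.86 × 83.3 = 44662561.16
Multiplication/division keeps the fewest significant figures: 8.20 × 10² → 3 s.f., 653.86 → 5 s.f., 83.3 → 3 s.f.; limit is 3.
Rounded to 3 significant figures: 4.47 × 10⁷.

4.47 × 10⁷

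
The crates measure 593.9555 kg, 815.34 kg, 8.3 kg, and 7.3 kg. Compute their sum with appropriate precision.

593.9555 kg + 815.34 kg + 8.3 kg + 7.3 kg = 1424.8955 kg.
Addition/subtraction keeps the fewest decimal places: 593.9555 → 4 decimal places, 815.34 → 2 decimal places, 8.3 → 1 decimal place, 7.3 → 1 decimal place; limit is 1.
Rounded to 1 decimal place: 1424.9 kg.

1424.9 kg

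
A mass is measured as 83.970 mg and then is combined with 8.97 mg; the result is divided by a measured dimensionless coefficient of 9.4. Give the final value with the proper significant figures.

9.9 mg

83.970 mg + 8.97 mg = 92.940 mg; the sum is limited to 2 decimal places (4 s.f.).
Carrying full precision, 92.940 ÷ 9.4 = 9.88723404255… mg; 9.4 has 2 s.f., so the result keeps min(4, 2) = 2 s.f.
Rounded to 2 significant figures: 9.9 mg.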